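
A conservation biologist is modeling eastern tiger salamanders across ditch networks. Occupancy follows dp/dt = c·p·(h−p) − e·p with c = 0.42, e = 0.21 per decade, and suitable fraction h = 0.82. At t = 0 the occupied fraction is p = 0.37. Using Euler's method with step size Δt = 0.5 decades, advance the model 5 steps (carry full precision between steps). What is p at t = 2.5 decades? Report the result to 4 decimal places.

Update rule: p ← p + [c·p·(h−p) − e·p]·Δt with Δt = 0.5.
  1  |  dp/dt·Δt = -0.003885  |  p_1 = 0.366115
  2  |  dp/dt·Δt = -0.003546  |  p_2 = 0.362569
  3  |  dp/dt·Δt = -0.003241  |  p_3 = 0.359328
  4  |  dp/dt·Δt = -0.002968  |  p_4 = 0.356361
  5  |  dp/dt·Δt = -0.002721  |  p_5 = 0.353640

0.3536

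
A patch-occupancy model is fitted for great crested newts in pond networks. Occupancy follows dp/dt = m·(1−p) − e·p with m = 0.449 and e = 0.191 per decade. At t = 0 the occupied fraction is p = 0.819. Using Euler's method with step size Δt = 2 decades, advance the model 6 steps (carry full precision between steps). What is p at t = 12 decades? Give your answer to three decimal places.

Update rule: p ← p + [m·(1−p) − e·p]·Δt with Δt = 2.
t = 2: p = 0.81900 + (-0.15032) = 0.66868
t = 4: p = 0.66868 + (+0.04209) = 0.71077
t = 6: p = 0.71077 + (-0.01179) = 0.69898
t = 8: p = 0.69898 + (+0.00330) = 0.70228
t = 10: p = 0.70228 + (-0.00092) = 0.70136
t = 12: p = 0.70136 + (+0.00026) = 0.70162

0.702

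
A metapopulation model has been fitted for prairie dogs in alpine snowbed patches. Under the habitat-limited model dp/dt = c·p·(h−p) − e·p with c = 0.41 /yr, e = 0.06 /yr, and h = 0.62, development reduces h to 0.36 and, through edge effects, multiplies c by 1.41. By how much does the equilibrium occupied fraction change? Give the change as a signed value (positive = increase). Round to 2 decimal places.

Before: p* = h − e/c = 0.62 − 0.06/0.41 = 0.62 − 0.1463 = 0.4737.
After: c = 0.5781, e = 0.06, h = 0.36; p* = 0.36 − 0.06/0.5781 = 0.2562.
Δp* = 0.2562 − 0.4737 = -0.2174.

-0.22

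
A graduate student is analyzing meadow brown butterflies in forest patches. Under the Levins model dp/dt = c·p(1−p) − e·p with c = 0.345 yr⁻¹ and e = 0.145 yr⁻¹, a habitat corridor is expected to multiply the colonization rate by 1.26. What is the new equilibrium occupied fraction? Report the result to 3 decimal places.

0.666

Before: p* = 1 − 0.145/0.345 = 0.5797.
After the change, c = 0.4347, e = 0.145, so p* = 1 − 0.145/0.4347 = 0.6664.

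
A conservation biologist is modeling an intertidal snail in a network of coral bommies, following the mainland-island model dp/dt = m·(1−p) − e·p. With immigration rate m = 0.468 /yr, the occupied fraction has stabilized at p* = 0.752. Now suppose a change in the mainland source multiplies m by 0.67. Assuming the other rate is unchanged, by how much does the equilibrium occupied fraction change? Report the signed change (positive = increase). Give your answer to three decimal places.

Balance m(1−p*) = e·p* gives e = m(1−p*)/p* = 0.468×0.24800/0.75200 = 0.15434.
New p* = m/(m+e) = 0.31356/(0.31356+0.15434) = 0.67014.
Δp* = 0.67014 − 0.75200 = -0.08186.

-0.082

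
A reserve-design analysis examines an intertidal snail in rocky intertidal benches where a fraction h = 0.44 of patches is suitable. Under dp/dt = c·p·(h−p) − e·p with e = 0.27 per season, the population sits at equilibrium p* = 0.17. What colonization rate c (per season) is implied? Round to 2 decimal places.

At equilibrium c(h−p*) = e, so c = e/(h−p*).
c = 0.27/(0.44 − 0.17) = 0.27/0.2700 = 1.0000.

1.00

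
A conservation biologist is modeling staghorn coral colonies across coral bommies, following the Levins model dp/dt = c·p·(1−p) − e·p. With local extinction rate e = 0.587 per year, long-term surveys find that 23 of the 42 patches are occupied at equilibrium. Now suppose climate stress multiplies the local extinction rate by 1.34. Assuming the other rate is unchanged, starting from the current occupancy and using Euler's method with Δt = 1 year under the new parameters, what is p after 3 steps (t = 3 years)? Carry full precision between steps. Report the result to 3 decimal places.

0.403

Observed p* = 23/42 = 0.54762.
Balance c(1−p*) = e gives c = e/(1 − 0.54762) = 0.587/0.45238 = 1.29758.
Starting from p₀ = 0.54762; update p ← p + (dp/dt)·Δt with the new parameters.
t = 1: p = 0.54762 + (-0.10929) = 0.43833
t = 2: p = 0.43833 + (-0.02532) = 0.41301
t = 3: p = 0.41301 + (-0.01029) = 0.40272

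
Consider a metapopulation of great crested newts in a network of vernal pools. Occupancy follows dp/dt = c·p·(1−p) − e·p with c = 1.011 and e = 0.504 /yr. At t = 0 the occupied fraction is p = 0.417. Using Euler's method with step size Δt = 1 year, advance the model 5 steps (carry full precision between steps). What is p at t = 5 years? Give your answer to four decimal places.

0.4980

Update rule: p ← p + [c·p·(1−p) − e·p]·Δt with Δt = 1.
  1  |  dp/dt·Δt = +0.035617  |  p_1 = 0.452617
  2  |  dp/dt·Δt = +0.022361  |  p_2 = 0.474978
  3  |  dp/dt·Δt = +0.012728  |  p_3 = 0.487706
  4  |  dp/dt·Δt = +0.006793  |  p_4 = 0.494500
  5  |  dp/dt·Δt = +0.003492  |  p_5 = 0.497991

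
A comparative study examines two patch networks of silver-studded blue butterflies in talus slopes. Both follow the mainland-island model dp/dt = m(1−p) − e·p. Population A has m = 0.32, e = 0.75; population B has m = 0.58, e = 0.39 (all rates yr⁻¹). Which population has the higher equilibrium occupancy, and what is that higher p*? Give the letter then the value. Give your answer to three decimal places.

A: p*_A = m/(m+e) = 0.32/1.0700 = 0.2991.
B: p*_B = 0.58/0.9700 = 0.5979.
B is higher at 0.5979.

B, 0.598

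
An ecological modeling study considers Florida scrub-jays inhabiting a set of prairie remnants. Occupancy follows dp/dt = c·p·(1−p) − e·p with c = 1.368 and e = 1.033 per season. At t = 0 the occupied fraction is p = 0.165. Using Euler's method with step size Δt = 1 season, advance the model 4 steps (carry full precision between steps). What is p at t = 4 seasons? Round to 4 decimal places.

Update rule: p ← p + [c·p·(1−p) − e·p]·Δt with Δt = 1.
step 1: Δp = +0.01803, p = 0.18303
step 2: Δp = +0.01549, p = 0.19852
step 3: Δp = +0.01259, p = 0.21111
step 4: Δp = +0.00975, p = 0.22086

0.2209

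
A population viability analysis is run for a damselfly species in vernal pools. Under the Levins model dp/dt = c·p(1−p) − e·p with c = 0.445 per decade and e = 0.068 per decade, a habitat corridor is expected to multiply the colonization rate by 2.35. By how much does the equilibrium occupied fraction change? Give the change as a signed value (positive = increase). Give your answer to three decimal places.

0.088

Before: p* = 1 − 0.068/0.445 = 0.8472.
After the change, c = 1.04575, e = 0.068, so p* = 1 − 0.068/1.04575 = 0.9350.
Δp* = 0.9350 − 0.8472 = +0.0878.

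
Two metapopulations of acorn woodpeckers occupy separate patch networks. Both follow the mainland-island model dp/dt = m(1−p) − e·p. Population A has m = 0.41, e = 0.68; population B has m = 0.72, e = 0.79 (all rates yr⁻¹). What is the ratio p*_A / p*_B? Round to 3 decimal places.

0.789

A: p*_A = m/(m+e) = 0.41/1.0900 = 0.3761.
B: p*_B = 0.72/1.5100 = 0.4768.
p*_A / p*_B = 0.3761/0.4768 = 0.7889.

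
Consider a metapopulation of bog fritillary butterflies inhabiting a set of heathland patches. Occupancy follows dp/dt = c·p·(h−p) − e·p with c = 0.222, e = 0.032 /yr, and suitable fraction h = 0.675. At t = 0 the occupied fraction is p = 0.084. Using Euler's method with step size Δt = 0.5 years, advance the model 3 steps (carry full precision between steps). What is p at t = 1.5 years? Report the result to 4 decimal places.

0.0970

Update rule: p ← p + [c·p·(h−p) − e·p]·Δt with Δt = 0.5.
p: 0.08400 → 0.08817  (Δp = +0.00417)
p: 0.08817 → 0.09250  (Δp = +0.00433)
p: 0.09250 → 0.09700  (Δp = +0.00450)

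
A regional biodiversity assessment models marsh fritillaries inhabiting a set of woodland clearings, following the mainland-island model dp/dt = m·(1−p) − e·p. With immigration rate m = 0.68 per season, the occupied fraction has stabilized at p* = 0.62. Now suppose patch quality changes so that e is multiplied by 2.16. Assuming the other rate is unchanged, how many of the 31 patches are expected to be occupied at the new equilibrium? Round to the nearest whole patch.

13

Balance m(1−p*) = e·p* gives e = m(1−p*)/p* = 0.68×0.38000/0.62000 = 0.41677.
New p* = m/(m+e) = 0.68000/(0.68000+0.90022) = 0.43032.
Expected occupied = 31 × 0.43032 = 13.34 ≈ 13.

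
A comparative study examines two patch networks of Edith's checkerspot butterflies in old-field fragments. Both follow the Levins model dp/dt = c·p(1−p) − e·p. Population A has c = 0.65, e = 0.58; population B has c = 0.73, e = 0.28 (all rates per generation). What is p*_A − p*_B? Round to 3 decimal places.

-0.509

A: p*_A = 1 − 0.58/0.65 = 0.1077.
B: p*_B = 1 − 0.28/0.73 = 0.6164.
p*_A − p*_B = 0.1077 − 0.6164 = -0.5087.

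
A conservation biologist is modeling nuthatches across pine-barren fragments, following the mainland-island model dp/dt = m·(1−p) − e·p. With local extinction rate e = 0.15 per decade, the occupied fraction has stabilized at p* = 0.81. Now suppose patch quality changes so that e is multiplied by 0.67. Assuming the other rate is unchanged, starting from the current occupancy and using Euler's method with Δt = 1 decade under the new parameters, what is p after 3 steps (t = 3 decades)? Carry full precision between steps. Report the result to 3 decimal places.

0.863

Balance m(1−p*) = e·p* gives m = e·p*/(1−p*) = 0.15×0.81000/0.19000 = 0.63947.
Starting from p₀ = 0.81000; update p ← p + (dp/dt)·Δt with the new parameters.
t = 1: p = 0.81000 + (+0.04010) = 0.85010
t = 2: p = 0.85010 + (+0.01043) = 0.86052
t = 3: p = 0.86052 + (+0.00271) = 0.86323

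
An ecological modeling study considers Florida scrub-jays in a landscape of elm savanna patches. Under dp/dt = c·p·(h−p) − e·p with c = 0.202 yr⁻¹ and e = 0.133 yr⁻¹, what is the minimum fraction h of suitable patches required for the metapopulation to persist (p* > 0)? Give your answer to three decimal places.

p* = h − e/c is positive only when h > e/c.
h_min = e/c = 0.133/0.202 = 0.6584.

0.658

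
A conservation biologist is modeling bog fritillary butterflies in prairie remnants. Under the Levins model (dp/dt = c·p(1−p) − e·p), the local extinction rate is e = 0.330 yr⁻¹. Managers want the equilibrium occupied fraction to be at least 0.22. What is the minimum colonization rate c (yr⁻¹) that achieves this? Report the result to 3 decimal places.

0.423

p* = 1 − e/c ≥ 0.22 requires e/c ≤ 0.7800, i.e. c ≥ e/0.7800.
c_min = 0.330/0.7800 = 0.4231.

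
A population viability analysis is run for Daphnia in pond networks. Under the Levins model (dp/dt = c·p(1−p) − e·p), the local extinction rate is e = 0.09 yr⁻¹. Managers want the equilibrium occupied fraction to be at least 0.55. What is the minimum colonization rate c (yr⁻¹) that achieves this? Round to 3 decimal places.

p* = 1 − e/c ≥ 0.55 requires e/c ≤ 0.4500, i.e. c ≥ e/0.4500.
c_min = 0.09/0.4500 = 0.2000.

0.200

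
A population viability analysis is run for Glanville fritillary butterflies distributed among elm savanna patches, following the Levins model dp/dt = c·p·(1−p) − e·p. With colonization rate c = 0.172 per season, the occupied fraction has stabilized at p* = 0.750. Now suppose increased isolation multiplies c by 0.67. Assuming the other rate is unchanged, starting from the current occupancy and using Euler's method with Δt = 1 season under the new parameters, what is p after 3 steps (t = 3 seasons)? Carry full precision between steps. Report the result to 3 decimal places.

Balance c(1−p*) = e gives e = 0.172×(1 − 0.75000) = 0.04300.
Starting from p₀ = 0.75000; update p ← p + (dp/dt)·Δt with the new parameters.
  1  |  dp/dt·Δt = -0.010643  |  p_1 = 0.739358
  2  |  dp/dt·Δt = -0.009585  |  p_2 = 0.729773
  3  |  dp/dt·Δt = -0.008654  |  p_3 = 0.721118

0.721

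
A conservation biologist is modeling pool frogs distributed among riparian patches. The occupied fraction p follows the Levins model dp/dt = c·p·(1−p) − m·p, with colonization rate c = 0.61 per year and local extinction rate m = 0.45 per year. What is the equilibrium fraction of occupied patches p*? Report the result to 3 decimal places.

0.262

At equilibrium, colonization balances extinction: c·p*·(1−p*) = m·p*.
So p* = 1 − m/c = 1 − 0.45/0.61 = 1 − 0.7377 = 0.2623.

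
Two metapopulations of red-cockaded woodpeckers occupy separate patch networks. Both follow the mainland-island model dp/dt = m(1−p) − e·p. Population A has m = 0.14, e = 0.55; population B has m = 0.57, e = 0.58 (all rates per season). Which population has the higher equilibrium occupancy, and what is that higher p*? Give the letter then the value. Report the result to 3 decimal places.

A: p*_A = m/(m+e) = 0.14/0.6900 = 0.2029.
B: p*_B = 0.57/1.1500 = 0.4957.
B is higher at 0.4957.

B, 0.496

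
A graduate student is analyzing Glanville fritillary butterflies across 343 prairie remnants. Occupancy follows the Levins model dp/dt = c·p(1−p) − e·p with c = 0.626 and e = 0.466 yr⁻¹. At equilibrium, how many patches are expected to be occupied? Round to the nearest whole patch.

p* = 1 − e/c = 1 − 0.466/0.626 = 0.2556.
Expected occupied patches = N × p* = 343 × 0.2556 = 87.67 ≈ 88.

88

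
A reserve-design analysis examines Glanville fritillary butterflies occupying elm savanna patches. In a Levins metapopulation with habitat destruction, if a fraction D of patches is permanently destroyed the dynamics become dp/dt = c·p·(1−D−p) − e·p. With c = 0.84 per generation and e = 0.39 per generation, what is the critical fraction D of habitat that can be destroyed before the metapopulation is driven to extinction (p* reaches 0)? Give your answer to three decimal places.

The nontrivial equilibrium is p* = (1−D) − e/c; extinction occurs when this hits zero.
So D_crit = 1 − e/c = 1 − 0.39/0.84 = 1 − 0.4643 = 0.5357.
Note this equals the original equilibrium occupancy — the Levins extinction-debt result.

0.536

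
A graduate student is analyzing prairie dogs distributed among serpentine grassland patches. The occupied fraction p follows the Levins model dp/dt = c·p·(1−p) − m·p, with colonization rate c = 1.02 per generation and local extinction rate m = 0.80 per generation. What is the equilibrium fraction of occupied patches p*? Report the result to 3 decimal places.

At equilibrium, colonization balances extinction: c·p*·(1−p*) = m·p*.
So p* = 1 − m/c = 1 − 0.80/1.02 = 1 − 0.7843 = 0.2157.

0.216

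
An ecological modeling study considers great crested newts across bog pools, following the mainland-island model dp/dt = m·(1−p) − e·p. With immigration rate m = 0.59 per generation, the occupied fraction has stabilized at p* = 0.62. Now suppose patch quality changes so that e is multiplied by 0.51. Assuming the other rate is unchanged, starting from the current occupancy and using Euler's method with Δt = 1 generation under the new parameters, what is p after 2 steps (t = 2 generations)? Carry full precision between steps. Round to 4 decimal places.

Balance m(1−p*) = e·p* gives e = m(1−p*)/p* = 0.59×0.38000/0.62000 = 0.36161.
Starting from p₀ = 0.62000; update p ← p + (dp/dt)·Δt with the new parameters.
step 1: Δp = +0.10986, p = 0.72986
step 2: Δp = +0.02478, p = 0.75464

0.7546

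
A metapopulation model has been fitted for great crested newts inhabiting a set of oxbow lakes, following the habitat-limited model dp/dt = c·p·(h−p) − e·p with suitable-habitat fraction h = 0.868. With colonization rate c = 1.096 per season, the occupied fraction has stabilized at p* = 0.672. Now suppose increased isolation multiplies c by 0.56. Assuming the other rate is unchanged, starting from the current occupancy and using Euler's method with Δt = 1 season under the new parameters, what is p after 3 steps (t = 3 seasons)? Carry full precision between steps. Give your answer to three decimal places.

Balance c(h−p*) = e gives e = 1.096×(0.868 − 0.67200) = 0.21482.
Starting from p₀ = 0.67200; update p ← p + (dp/dt)·Δt with the new parameters.
p: 0.67200 → 0.60848  (Δp = -0.06352)
p: 0.60848 → 0.57469  (Δp = -0.03379)
p: 0.57469 → 0.55469  (Δp = -0.02000)

0.555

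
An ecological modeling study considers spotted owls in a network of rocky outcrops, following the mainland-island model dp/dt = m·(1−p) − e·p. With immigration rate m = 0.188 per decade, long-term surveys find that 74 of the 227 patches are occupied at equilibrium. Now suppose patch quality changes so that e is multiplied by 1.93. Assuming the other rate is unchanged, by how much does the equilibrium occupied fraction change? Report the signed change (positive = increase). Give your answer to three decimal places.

Observed p* = 74/227 = 0.32599.
Balance m(1−p*) = e·p* gives e = m(1−p*)/p* = 0.188×0.67401/0.32599 = 0.38870.
New p* = m/(m+e) = 0.18800/(0.18800+0.75019) = 0.20039.
Δp* = 0.20039 − 0.32599 = -0.12560.

-0.126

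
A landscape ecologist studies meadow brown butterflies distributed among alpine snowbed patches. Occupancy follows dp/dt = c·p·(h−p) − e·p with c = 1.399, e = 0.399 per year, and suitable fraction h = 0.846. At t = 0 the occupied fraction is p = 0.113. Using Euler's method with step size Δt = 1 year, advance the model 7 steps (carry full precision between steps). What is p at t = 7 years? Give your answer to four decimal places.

0.5594

Update rule: p ← p + [c·p·(h−p) − e·p]·Δt with Δt = 1.
step 1: Δp = +0.07079, p = 0.18379
step 2: Δp = +0.09694, p = 0.28073
step 3: Δp = +0.10999, p = 0.39072
step 4: Δp = +0.09297, p = 0.48369
step 5: Δp = +0.05218, p = 0.53587
step 6: Δp = +0.01869, p = 0.55456
step 7: Δp = +0.00484, p = 0.55940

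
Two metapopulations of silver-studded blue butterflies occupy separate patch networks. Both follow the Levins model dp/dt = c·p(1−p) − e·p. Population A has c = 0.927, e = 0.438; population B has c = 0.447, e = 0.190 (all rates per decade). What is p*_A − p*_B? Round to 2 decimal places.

-0.05

A: p*_A = 1 − 0.438/0.927 = 0.5275.
B: p*_B = 1 − 0.190/0.447 = 0.5749.
p*_A − p*_B = 0.5275 − 0.5749 = -0.0474.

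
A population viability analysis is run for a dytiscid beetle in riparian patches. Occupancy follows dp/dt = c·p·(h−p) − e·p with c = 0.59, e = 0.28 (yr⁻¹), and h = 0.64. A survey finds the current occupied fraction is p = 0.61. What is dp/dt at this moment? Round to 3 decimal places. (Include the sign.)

-0.160

Colonization term: c·p·(h−p) = 0.59×0.61×0.0300 = 0.01080.
Extinction term: e·p = 0.17080.
dp/dt = 0.01080 − 0.17080 = -0.16000.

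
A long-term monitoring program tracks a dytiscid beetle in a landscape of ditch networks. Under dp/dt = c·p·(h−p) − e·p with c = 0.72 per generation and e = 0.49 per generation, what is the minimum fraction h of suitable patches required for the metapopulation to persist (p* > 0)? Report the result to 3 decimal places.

0.681

p* = h − e/c is positive only when h > e/c.
h_min = e/c = 0.49/0.72 = 0.6806.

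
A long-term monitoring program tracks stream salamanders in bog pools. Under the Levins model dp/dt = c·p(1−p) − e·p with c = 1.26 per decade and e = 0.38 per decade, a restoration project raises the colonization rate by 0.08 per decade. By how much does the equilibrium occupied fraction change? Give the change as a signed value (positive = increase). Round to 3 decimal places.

Before: p* = 1 − 0.38/1.26 = 0.6984.
After the change, c = 1.34, e = 0.38, so p* = 1 − 0.38/1.34 = 0.7164.
Δp* = 0.7164 − 0.6984 = +0.0180.

0.018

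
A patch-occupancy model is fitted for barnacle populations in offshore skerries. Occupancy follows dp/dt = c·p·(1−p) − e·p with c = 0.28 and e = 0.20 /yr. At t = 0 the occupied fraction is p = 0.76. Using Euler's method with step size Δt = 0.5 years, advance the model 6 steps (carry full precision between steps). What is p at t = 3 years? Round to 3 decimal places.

Update rule: p ← p + [c·p·(1−p) − e·p]·Δt with Δt = 0.5.
p: 0.76000 → 0.70954  (Δp = -0.05046)
p: 0.70954 → 0.66744  (Δp = -0.04210)
p: 0.66744 → 0.63177  (Δp = -0.03567)
p: 0.63177 → 0.60116  (Δp = -0.03061)
p: 0.60116 → 0.57461  (Δp = -0.02655)
p: 0.57461 → 0.55137  (Δp = -0.02324)

0.551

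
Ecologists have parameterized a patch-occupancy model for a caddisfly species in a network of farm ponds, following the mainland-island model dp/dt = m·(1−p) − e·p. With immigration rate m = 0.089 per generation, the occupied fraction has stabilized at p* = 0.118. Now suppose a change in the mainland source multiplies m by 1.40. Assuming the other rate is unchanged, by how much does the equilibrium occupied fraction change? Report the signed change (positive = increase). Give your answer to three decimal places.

0.040

Balance m(1−p*) = e·p* gives e = m(1−p*)/p* = 0.089×0.88200/0.11800 = 0.66524.
New p* = m/(m+e) = 0.12460/(0.12460+0.66524) = 0.15775.
Δp* = 0.15775 − 0.11800 = +0.03975.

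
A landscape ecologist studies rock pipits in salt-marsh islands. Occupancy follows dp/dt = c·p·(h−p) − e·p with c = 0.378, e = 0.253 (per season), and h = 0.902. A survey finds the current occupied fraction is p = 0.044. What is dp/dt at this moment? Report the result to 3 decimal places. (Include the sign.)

Colonization term: c·p·(h−p) = 0.378×0.044×0.8580 = 0.01427.
Extinction term: e·p = 0.01113.
dp/dt = 0.01427 − 0.01113 = 0.00314.

0.003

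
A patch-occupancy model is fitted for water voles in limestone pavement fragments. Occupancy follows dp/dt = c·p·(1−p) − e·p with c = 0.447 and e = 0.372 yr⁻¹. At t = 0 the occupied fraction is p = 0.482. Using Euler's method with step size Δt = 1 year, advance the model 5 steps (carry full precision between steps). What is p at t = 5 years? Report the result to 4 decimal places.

0.2906

Update rule: p ← p + [c·p·(1−p) − e·p]·Δt with Δt = 1.
t = 1: p = 0.48200 + (-0.06770) = 0.41430
t = 2: p = 0.41430 + (-0.04565) = 0.36865
t = 3: p = 0.36865 + (-0.03310) = 0.33555
t = 4: p = 0.33555 + (-0.02516) = 0.31039
t = 5: p = 0.31039 + (-0.01978) = 0.29060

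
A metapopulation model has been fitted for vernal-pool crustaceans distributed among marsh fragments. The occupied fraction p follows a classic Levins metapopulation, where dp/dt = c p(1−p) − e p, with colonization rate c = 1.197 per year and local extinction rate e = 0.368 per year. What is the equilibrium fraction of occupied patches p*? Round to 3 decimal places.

0.693

At equilibrium, colonization balances extinction: c·p*·(1−p*) = e·p*.
So p* = 1 − e/c = 1 − 0.368/1.197 = 1 − 0.3074 = 0.6926.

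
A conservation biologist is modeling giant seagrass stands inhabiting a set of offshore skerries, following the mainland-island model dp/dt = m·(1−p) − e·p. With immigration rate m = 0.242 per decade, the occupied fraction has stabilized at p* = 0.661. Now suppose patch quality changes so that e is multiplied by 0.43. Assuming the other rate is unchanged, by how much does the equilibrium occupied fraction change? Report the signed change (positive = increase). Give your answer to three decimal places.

0.158

Balance m(1−p*) = e·p* gives e = m(1−p*)/p* = 0.242×0.33900/0.66100 = 0.12411.
New p* = m/(m+e) = 0.24200/(0.24200+0.05337) = 0.81931.
Δp* = 0.81931 − 0.66100 = +0.15831.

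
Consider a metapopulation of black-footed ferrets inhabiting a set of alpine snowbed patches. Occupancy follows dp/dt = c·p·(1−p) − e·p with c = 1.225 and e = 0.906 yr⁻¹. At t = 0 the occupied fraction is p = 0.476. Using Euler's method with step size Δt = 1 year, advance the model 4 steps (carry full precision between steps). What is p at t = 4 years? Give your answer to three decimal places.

Update rule: p ← p + [c·p·(1−p) − e·p]·Δt with Δt = 1.
step 1: Δp = -0.12571, p = 0.35029
step 2: Δp = -0.03857, p = 0.31172
step 3: Δp = -0.01959, p = 0.29213
step 4: Δp = -0.01135, p = 0.28078

0.281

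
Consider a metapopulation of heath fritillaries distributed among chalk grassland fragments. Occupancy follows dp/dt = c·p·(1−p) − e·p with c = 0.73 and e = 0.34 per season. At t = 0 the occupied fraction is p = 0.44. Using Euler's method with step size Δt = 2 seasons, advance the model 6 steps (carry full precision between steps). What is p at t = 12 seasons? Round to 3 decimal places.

Update rule: p ← p + [c·p·(1−p) − e·p]·Δt with Δt = 2.
p: 0.44000 → 0.50054  (Δp = +0.06054)
p: 0.50054 → 0.52517  (Δp = +0.02463)
p: 0.52517 → 0.53213  (Δp = +0.00696)
p: 0.53213 → 0.53377  (Δp = +0.00164)
p: 0.53377 → 0.53414  (Δp = +0.00037)
p: 0.53414 → 0.53422  (Δp = +0.00008)

0.534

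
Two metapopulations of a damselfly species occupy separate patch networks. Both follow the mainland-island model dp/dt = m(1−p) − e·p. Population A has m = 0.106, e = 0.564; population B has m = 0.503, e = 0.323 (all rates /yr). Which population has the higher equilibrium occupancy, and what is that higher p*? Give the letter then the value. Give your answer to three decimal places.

B, 0.609

A: p*_A = m/(m+e) = 0.106/0.6700 = 0.1582.
B: p*_B = 0.503/0.8260 = 0.6090.
B is higher at 0.6090.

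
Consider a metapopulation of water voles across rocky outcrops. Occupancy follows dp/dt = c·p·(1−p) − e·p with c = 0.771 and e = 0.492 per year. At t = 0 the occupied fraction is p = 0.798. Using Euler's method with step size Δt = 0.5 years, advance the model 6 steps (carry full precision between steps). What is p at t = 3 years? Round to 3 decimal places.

0.453

Update rule: p ← p + [c·p·(1−p) − e·p]·Δt with Δt = 0.5.
t = 0.5: p = 0.79800 + (-0.13417) = 0.66383
t = 1: p = 0.66383 + (-0.07728) = 0.58656
t = 1.5: p = 0.58656 + (-0.05081) = 0.53575
t = 2: p = 0.53575 + (-0.03591) = 0.49984
t = 2.5: p = 0.49984 + (-0.02659) = 0.47325
t = 3: p = 0.47325 + (-0.02032) = 0.45293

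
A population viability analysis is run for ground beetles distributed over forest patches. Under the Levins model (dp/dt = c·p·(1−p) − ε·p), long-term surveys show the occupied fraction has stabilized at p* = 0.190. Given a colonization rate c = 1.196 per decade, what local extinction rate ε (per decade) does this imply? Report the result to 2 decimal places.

At equilibrium c(1−p*) = ε.
ε = 1.196 × (1 − 0.190) = 1.196 × 0.8100 = 0.9688.

0.97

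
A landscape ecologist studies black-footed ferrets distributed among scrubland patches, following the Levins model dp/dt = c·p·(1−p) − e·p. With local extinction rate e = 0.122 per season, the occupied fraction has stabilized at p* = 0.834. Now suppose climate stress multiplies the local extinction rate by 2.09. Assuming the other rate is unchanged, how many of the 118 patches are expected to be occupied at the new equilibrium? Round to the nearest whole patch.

77

Balance c(1−p*) = e gives c = e/(1 − 0.83400) = 0.122/0.16600 = 0.73494.
New p* = 1 − e/c = 1 − 0.25498/0.73494 = 0.65306.
Expected occupied = 118 × 0.65306 = 77.06 ≈ 77.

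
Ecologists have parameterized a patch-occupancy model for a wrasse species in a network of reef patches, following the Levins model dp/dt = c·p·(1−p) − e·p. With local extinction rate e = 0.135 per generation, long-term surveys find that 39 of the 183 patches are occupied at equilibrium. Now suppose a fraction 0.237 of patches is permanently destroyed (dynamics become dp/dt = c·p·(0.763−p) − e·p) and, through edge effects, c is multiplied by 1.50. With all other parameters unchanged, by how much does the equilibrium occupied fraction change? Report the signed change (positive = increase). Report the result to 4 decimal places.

Observed p* = 39/183 = 0.21311.
Balance c(1−p*) = e gives c = e/(1 − 0.21311) = 0.135/0.78689 = 0.17156.
New p* = 0.763 − e/c = 0.763 − 0.13500/0.25734 = 0.23840.
Δp* = 0.23840 − 0.21311 = +0.02529.

0.0253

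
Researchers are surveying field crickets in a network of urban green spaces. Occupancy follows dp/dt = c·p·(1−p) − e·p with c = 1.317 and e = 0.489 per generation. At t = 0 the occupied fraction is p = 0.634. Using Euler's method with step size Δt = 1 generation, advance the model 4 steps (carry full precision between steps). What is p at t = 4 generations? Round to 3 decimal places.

Update rule: p ← p + [c·p·(1−p) − e·p]·Δt with Δt = 1.
step 1: Δp = -0.00442, p = 0.62958
step 2: Δp = -0.00072, p = 0.62885
step 3: Δp = -0.00012, p = 0.62873
step 4: Δp = -0.00002, p = 0.62871

0.629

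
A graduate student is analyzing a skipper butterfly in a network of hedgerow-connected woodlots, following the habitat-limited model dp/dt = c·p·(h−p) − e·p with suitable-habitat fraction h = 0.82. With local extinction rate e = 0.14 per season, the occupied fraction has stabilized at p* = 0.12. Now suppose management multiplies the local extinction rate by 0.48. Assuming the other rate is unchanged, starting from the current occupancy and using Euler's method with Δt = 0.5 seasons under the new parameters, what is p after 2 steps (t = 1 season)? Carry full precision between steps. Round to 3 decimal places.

Balance c(h−p*) = e gives c = e/(0.82 − 0.12000) = 0.14/0.70000 = 0.20000.
Starting from p₀ = 0.12000; update p ← p + (dp/dt)·Δt with the new parameters.
p: 0.12000 → 0.12437  (Δp = +0.00437)
p: 0.12437 → 0.12884  (Δp = +0.00447)

0.129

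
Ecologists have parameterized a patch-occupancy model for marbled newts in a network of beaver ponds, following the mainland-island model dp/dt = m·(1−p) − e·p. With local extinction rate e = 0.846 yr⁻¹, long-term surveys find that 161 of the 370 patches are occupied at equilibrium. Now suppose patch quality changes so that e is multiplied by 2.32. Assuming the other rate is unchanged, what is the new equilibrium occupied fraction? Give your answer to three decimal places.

Observed p* = 161/370 = 0.43514.
Balance m(1−p*) = e·p* gives m = e·p*/(1−p*) = 0.846×0.43514/0.56486 = 0.65172.
New p* = m/(m+e) = 0.65172/(0.65172+1.96272) = 0.24928.

0.249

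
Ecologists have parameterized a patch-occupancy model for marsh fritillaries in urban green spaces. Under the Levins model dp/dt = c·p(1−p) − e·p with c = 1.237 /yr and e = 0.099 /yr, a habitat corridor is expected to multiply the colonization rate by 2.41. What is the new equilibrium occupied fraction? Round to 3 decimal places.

0.967

Before: p* = 1 − 0.099/1.237 = 0.9200.
After the change, c = 2.98117, e = 0.099, so p* = 1 − 0.099/2.98117 = 0.9668.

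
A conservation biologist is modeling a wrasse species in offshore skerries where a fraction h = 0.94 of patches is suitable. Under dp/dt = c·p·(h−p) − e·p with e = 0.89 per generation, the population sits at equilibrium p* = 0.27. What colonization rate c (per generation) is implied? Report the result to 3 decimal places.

At equilibrium c(h−p*) = e, so c = e/(h−p*).
c = 0.89/(0.94 − 0.27) = 0.89/0.6700 = 1.3284.

1.328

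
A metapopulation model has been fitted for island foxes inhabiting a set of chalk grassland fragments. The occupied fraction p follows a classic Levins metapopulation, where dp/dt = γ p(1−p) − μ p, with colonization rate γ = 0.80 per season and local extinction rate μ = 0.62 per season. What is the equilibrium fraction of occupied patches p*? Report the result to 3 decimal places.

0.225

At equilibrium, colonization balances extinction: γ·p*·(1−p*) = μ·p*.
So p* = 1 − μ/γ = 1 − 0.62/0.80 = 1 − 0.7750 = 0.2250.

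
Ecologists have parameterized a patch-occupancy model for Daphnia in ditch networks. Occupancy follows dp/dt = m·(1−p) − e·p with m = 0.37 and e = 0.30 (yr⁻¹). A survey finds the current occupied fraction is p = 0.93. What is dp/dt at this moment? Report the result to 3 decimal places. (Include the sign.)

-0.253

Colonization term: m·(1−p) = 0.37×0.0700 = 0.02590.
Extinction term: e·p = 0.27900.
dp/dt = 0.02590 − 0.27900 = -0.25310.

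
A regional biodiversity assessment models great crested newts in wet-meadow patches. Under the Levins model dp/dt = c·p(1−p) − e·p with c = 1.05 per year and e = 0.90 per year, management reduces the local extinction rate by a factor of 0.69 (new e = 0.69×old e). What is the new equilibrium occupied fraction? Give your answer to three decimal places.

Before: p* = 1 − 0.90/1.05 = 0.1429.
After the change, c = 1.05, e = 0.621, so p* = 1 − 0.621/1.05 = 0.4086.

0.409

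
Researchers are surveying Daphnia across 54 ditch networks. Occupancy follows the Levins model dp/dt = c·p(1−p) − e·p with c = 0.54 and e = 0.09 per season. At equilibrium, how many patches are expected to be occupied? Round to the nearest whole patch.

45

p* = 1 − e/c = 1 − 0.09/0.54 = 0.8333.
Expected occupied patches = N × p* = 54 × 0.8333 = 45.00 ≈ 45.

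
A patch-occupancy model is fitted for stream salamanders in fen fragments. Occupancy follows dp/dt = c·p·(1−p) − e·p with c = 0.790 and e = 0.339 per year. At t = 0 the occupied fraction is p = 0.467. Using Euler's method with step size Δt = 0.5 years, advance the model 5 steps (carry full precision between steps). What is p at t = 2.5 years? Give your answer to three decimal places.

0.536

Update rule: p ← p + [c·p·(1−p) − e·p]·Δt with Δt = 0.5.
t = 0.5: p = 0.46700 + (+0.01916) = 0.48616
t = 1: p = 0.48616 + (+0.01627) = 0.50243
t = 1.5: p = 0.50243 + (+0.01359) = 0.51602
t = 2: p = 0.51602 + (+0.01118) = 0.52720
t = 2.5: p = 0.52720 + (+0.00910) = 0.53630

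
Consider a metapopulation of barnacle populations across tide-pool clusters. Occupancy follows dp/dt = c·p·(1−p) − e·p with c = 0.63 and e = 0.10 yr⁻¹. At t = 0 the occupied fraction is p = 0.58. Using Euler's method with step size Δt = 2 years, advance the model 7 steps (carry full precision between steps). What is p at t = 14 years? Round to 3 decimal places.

0.841

Update rule: p ← p + [c·p·(1−p) − e·p]·Δt with Δt = 2.
p: 0.58000 → 0.77094  (Δp = +0.19094)
p: 0.77094 → 0.83926  (Δp = +0.06832)
p: 0.83926 → 0.84139  (Δp = +0.00213)
p: 0.84139 → 0.84126  (Δp = -0.00012)
p: 0.84126 → 0.84127  (Δp = +0.00001)
p: 0.84127 → 0.84127  (Δp = -0.00000)
p: 0.84127 → 0.84127  (Δp = +0.00000)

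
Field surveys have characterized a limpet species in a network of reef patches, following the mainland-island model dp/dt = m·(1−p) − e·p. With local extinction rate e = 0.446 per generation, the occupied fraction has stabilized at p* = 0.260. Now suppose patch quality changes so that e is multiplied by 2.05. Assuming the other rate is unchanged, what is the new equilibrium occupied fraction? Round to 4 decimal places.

Balance m(1−p*) = e·p* gives m = e·p*/(1−p*) = 0.446×0.26000/0.74000 = 0.15670.
New p* = m/(m+e) = 0.15670/(0.15670+0.91430) = 0.14631.

0.1463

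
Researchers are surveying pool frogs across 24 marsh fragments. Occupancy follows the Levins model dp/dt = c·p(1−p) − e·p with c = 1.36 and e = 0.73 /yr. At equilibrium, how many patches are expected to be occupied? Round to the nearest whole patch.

p* = 1 − e/c = 1 − 0.73/1.36 = 0.4632.
Expected occupied patches = N × p* = 24 × 0.4632 = 11.12 ≈ 11.

11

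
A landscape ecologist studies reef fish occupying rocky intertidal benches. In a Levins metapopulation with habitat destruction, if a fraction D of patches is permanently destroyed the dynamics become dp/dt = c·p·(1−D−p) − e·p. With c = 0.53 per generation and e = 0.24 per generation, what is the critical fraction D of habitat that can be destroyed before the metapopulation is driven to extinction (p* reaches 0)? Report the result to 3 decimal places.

0.547

The nontrivial equilibrium is p* = (1−D) − e/c; extinction occurs when this hits zero.
So D_crit = 1 − e/c = 1 − 0.24/0.53 = 1 − 0.4528 = 0.5472.
Note this equals the original equilibrium occupancy — the Levins extinction-debt result.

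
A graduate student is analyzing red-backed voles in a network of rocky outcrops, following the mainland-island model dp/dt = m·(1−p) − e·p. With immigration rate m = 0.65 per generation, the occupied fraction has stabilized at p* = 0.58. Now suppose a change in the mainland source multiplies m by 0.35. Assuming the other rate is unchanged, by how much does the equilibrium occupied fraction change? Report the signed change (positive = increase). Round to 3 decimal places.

-0.254

Balance m(1−p*) = e·p* gives e = m(1−p*)/p* = 0.65×0.42000/0.58000 = 0.47069.
New p* = m/(m+e) = 0.22750/(0.22750+0.47069) = 0.32584.
Δp* = 0.32584 − 0.58000 = -0.25416.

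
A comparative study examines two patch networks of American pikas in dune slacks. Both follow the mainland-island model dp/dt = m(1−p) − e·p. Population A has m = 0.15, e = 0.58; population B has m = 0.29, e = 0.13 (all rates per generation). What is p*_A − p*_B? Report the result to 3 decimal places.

A: p*_A = m/(m+e) = 0.15/0.7300 = 0.2055.
B: p*_B = 0.29/0.4200 = 0.6905.
p*_A − p*_B = 0.2055 − 0.6905 = -0.4850.

-0.485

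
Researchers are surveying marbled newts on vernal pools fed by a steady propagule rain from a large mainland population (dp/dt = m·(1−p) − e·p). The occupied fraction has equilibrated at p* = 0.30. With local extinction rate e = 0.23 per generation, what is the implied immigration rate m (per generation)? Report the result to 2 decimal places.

0.10

At equilibrium m(1−p*) = e·p*, so m = e·p*/(1−p*).
m = 0.23 × 0.30 / 0.7000 = 0.0690/0.7000 = 0.0986.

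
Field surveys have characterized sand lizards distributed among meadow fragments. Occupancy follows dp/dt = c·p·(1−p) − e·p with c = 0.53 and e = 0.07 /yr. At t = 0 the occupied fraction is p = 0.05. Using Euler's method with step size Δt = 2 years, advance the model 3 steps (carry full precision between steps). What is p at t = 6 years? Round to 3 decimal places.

0.296

Update rule: p ← p + [c·p·(1−p) − e·p]·Δt with Δt = 2.
p: 0.05000 → 0.09335  (Δp = +0.04335)
p: 0.09335 → 0.16999  (Δp = +0.07664)
p: 0.16999 → 0.29576  (Δp = +0.12576)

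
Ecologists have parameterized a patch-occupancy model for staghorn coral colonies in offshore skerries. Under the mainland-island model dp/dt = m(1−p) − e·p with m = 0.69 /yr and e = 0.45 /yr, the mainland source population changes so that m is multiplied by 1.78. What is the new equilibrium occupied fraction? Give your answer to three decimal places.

Before: p* = 0.69/(0.69+0.45) = 0.6053.
After: m = 1.2282, e = 0.45; p* = 1.2282/1.6782 = 0.7319.

0.732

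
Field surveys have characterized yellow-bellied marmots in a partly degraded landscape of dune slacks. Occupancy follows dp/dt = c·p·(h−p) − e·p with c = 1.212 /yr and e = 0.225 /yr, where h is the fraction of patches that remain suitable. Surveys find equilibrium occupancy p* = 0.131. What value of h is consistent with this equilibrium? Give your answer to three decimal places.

At equilibrium c(h−p*) = e, so h = p* + e/c.
h = 0.131 + 0.225/1.212 = 0.131 + 0.1856 = 0.3166.

0.317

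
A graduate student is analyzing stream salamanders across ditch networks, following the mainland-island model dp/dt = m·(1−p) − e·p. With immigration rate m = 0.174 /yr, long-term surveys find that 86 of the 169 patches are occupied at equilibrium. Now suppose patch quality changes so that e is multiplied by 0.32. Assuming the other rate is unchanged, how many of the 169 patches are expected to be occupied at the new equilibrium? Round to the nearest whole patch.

129

Observed p* = 86/169 = 0.50888.
Balance m(1−p*) = e·p* gives e = m(1−p*)/p* = 0.174×0.49112/0.50888 = 0.16793.
New p* = m/(m+e) = 0.17400/(0.17400+0.05374) = 0.76403.
Expected occupied = 169 × 0.76403 = 129.12 ≈ 129.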